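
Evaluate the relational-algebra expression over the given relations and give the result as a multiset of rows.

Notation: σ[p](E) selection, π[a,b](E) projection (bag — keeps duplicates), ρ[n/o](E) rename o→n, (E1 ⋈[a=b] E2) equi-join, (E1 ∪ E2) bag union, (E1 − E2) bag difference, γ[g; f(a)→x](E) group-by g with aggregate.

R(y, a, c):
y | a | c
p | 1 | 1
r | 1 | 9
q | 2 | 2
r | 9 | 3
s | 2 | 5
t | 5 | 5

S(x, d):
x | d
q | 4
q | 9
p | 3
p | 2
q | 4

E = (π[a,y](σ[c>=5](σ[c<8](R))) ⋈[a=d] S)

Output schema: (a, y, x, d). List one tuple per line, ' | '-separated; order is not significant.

Per-node cardinality:
  R → 6
  σ[c<8](R) → 5
  σ[c>=5](σ[c<8](R)) → 2
  π[a,y](σ[c>=5](σ[c<8](R))) → 2
  S → 5
  (π[a,y](σ[c>=5](σ[c<8](R))) ⋈[a=d] S) → 1

== RESULT ==
a | y | x | d
2 | s | p | 2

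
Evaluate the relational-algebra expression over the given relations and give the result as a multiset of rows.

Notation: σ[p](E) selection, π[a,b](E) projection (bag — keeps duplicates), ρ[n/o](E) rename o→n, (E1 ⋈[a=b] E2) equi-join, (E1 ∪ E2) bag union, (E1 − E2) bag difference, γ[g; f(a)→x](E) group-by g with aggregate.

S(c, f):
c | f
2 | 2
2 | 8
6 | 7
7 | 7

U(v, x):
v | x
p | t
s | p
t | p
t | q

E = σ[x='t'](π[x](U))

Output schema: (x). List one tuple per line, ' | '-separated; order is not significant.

Subexpression sizes:
  U → 4
  π[x](U) → 4
  σ[x='t'](π[x](U)) → 1

== RESULT ==
x
t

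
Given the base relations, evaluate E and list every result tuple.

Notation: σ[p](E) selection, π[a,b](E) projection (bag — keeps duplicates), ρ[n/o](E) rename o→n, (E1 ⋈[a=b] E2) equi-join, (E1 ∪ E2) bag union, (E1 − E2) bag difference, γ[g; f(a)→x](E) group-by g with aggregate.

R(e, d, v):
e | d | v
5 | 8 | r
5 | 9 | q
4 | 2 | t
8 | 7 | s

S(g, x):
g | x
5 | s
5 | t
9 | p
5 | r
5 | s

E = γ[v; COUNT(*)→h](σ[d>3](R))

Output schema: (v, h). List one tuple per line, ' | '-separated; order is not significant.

Subexpression sizes:
  R → 4
  σ[d>3](R) → 3
  γ[v; COUNT(*)→h](σ[d>3](R)) → 3

== RESULT ==
v | h
q | 1
r | 1
s | 1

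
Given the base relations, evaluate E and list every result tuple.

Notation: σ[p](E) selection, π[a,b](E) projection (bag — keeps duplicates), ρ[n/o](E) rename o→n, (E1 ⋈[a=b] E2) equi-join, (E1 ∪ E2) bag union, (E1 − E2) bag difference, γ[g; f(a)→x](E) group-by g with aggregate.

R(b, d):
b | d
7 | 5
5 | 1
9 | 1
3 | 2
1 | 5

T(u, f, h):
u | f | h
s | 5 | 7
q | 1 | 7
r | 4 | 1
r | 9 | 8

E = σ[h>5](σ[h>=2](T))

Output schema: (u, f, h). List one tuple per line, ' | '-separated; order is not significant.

Subexpression sizes:
  T → 4
  σ[h>=2](T) → 3
  σ[h>5](σ[h>=2](T)) → 3

== RESULT ==
u | f | h
q | 1 | 7
r | 9 | 8
s | 5 | 7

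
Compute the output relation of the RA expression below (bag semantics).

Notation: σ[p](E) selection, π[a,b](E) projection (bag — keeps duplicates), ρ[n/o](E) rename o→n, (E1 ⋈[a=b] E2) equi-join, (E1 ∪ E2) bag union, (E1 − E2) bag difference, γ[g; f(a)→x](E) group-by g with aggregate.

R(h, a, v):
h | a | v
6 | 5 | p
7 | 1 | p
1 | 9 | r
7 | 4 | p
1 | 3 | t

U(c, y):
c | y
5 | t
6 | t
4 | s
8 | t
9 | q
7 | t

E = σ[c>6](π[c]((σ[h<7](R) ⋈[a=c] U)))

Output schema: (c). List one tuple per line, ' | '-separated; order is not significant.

Subexpression sizes:
  R → 5
  σ[h<7](R) → 3
  U → 6
  (σ[h<7](R) ⋈[a=c] U) → 2
  π[c]((σ[h<7](R) ⋈[a=c] U)) → 2
  σ[c>6](π[c]((σ[h<7](R) ⋈[a=c] U))) → 1

== RESULT ==
c
9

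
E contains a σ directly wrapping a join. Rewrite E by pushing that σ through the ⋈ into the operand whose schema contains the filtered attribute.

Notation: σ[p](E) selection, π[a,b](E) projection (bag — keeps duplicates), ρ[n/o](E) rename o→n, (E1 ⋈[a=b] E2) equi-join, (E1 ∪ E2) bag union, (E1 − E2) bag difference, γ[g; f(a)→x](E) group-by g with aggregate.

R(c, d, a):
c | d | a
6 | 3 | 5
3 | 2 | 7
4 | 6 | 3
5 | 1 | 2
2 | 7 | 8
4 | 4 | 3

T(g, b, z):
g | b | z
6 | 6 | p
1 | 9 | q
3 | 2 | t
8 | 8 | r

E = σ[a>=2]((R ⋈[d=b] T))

σ filters on a, owned by the left side.
E' = (σ[a>=2](R) ⋈[d=b] T)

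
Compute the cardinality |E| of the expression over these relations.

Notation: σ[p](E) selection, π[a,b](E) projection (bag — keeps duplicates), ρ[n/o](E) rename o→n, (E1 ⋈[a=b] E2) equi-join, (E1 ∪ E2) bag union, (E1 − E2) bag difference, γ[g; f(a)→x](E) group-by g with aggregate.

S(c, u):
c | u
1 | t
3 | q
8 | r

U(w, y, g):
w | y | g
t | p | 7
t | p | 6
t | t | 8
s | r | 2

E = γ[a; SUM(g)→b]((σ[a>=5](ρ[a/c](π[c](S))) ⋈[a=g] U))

Row counts bottom-up:
  S → 3
  π[c](S) → 3
  ρ[a/c](π[c](S)) → 3
  σ[a>=5](ρ[a/c](π[c](S))) → 1
  U → 4
  (σ[a>=5](ρ[a/c](π[c](S))) ⋈[a=g] U) → 1
  γ[a; SUM(g)→b]((σ[a>=5](ρ[a/c](π[c](S))) ⋈[a=g] U)) → 1

|E| = 1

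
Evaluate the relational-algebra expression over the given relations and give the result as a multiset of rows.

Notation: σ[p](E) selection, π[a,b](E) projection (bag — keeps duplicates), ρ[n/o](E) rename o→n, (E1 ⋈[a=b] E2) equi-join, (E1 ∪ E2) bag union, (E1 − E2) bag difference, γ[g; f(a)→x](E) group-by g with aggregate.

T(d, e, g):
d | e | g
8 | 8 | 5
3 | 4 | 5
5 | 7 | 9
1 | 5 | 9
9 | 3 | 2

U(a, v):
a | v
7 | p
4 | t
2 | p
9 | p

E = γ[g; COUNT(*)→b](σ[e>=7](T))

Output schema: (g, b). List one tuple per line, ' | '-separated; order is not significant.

Per-node cardinality:
  T → 5
  σ[e>=7](T) → 2
  γ[g; COUNT(*)→b](σ[e>=7](T)) → 2

== RESULT ==
g | b
5 | 1
9 | 1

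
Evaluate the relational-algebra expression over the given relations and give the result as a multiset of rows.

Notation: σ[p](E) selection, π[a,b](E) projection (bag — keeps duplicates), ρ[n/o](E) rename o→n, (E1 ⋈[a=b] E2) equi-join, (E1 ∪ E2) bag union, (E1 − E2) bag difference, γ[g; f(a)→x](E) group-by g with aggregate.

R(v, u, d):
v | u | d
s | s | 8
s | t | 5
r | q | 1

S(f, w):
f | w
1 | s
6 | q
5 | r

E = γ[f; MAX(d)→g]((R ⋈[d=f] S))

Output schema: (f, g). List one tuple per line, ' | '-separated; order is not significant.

Stepwise |·|:
  R → 3
  S → 3
  (R ⋈[d=f] S) → 2
  γ[f; MAX(d)→g]((R ⋈[d=f] S)) → 2

== RESULT ==
f | g
1 | 1
5 | 5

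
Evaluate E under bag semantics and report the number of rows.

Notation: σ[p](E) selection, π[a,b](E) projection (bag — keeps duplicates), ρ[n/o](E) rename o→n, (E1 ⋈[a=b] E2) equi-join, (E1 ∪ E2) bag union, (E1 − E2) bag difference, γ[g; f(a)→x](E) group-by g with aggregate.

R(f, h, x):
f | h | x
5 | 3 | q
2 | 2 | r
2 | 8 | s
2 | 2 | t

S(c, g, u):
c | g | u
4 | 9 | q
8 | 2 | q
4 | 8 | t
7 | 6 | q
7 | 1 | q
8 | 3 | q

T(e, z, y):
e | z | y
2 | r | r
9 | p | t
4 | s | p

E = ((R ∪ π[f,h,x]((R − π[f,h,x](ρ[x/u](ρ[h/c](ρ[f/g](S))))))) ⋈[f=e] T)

Subexpression sizes:
  R → 4
  R → 4
  S → 6
  ρ[f/g](S) → 6
  ρ[h/c](ρ[f/g](S)) → 6
  ρ[x/u](ρ[h/c](ρ[f/g](S))) → 6
  π[f,h,x](ρ[x/u](ρ[h/c](ρ[f/g](S)))) → 6
  (R − π[f,h,x](ρ[x/u](ρ[h/c](ρ[f/g](S))))) → 4
  π[f,h,x]((R − π[f,h,x](ρ[x/u](ρ[h/c](ρ[f/g](S)))))) → 4
  (R ∪ π[f,h,x]((R − π[f,h,x](ρ[x/u](ρ[h/c](ρ[f/g](S))))))) → 8
  T → 3
  ((R ∪ π[f,h,x]((R − π[f,h,x](ρ[x/u](ρ[h/c](ρ[f/g](S))))))) ⋈[f=e] T) → 6

|E| = 6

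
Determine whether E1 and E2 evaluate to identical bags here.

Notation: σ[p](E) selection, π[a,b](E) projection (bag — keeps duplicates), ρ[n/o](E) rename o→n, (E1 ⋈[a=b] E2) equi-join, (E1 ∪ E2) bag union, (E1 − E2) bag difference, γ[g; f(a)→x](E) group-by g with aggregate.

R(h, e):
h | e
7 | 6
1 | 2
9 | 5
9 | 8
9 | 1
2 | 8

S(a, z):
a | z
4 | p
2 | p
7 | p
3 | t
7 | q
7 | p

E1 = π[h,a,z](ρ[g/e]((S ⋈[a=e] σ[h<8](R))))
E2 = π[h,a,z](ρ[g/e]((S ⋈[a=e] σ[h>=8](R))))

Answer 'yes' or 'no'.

E1 row counts bottom-up:
  S → 6
  R → 6
  σ[h<8](R) → 3
  (S ⋈[a=e] σ[h<8](R)) → 1
  ρ[g/e]((S ⋈[a=e] σ[h<8](R))) → 1
  π[h,a,z](ρ[g/e]((S ⋈[a=e] σ[h<8](R)))) → 1
E2 row counts bottom-up:
  S → 6
  R → 6
  σ[h>=8](R) → 3
  (S ⋈[a=e] σ[h>=8](R)) → 0
  ρ[g/e]((S ⋈[a=e] σ[h>=8](R))) → 0
  π[h,a,z](ρ[g/e]((S ⋈[a=e] σ[h>=8](R)))) → 0

E1 result:
h | a | z
1 | 2 | p
E2 result:
h | a | z
(0 rows)
Witness: (1, 2, 'p') appears 1× in E1 but 0× in E2.

no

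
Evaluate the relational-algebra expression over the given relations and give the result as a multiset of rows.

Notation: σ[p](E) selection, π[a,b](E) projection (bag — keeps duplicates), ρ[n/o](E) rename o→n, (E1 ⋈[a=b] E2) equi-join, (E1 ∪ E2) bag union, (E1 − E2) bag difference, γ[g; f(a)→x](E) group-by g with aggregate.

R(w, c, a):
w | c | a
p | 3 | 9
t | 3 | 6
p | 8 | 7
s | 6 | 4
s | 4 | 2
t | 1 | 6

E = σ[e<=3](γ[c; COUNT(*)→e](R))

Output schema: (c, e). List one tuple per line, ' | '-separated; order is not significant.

Subexpression sizes:
  R → 6
  γ[c; COUNT(*)→e](R) → 5
  σ[e<=3](γ[c; COUNT(*)→e](R)) → 5

== RESULT ==
c | e
1 | 1
3 | 2
4 | 1
6 | 1
8 | 1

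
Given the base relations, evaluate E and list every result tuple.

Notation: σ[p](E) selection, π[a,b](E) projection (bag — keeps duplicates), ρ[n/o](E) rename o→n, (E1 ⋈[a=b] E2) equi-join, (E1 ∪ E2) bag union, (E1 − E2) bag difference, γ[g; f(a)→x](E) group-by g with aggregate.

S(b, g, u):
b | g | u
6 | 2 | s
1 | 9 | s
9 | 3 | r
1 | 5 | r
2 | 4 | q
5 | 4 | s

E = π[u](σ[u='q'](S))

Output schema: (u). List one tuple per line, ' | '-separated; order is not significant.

Stepwise |·|:
  S → 6
  σ[u='q'](S) → 1
  π[u](σ[u='q'](S)) → 1

== RESULT ==
u
q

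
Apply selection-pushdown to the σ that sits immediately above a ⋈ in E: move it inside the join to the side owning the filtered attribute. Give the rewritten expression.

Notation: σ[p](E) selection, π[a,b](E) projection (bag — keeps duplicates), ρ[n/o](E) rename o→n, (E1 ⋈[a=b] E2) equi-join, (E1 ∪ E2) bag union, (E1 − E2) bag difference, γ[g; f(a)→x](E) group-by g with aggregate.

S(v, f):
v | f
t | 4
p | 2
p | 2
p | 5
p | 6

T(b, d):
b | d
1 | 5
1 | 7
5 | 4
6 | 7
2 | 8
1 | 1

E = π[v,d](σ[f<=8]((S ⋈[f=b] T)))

σ filters on f, owned by the left side.
E' = π[v,d]((σ[f<=8](S) ⋈[f=b] T))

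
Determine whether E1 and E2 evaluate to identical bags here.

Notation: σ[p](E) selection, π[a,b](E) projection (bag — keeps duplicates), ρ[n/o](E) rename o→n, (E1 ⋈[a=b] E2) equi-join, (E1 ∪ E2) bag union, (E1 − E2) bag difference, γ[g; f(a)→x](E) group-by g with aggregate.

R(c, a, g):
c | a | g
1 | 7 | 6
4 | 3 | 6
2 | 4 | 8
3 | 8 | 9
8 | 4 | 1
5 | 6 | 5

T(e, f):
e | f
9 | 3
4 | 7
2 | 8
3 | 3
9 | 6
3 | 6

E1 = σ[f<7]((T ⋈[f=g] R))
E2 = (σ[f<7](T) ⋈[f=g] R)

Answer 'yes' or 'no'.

E1 row counts bottom-up:
  T → 6
  R → 6
  (T ⋈[f=g] R) → 5
  σ[f<7]((T ⋈[f=g] R)) → 4
E2 row counts bottom-up:
  T → 6
  σ[f<7](T) → 4
  R → 6
  (σ[f<7](T) ⋈[f=g] R) → 4

E1 and E2 produce the same multiset:
e | f | c | a | g
3 | 6 | 1 | 7 | 6
3 | 6 | 4 | 3 | 6
9 | 6 | 1 | 7 | 6
9 | 6 | 4 | 3 | 6

yes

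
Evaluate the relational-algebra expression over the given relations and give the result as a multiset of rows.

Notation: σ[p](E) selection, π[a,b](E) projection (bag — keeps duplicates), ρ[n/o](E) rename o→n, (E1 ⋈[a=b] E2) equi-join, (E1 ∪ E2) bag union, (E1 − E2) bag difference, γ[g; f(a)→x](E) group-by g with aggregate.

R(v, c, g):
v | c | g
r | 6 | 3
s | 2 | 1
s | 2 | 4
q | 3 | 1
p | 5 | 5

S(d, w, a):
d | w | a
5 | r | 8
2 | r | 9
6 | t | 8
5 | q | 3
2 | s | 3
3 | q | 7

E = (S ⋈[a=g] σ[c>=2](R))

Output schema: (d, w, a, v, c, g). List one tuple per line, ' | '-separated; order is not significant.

Row counts bottom-up:
  S → 6
  R → 5
  σ[c>=2](R) → 5
  (S ⋈[a=g] σ[c>=2](R)) → 2

== RESULT ==
d | w | a | v | c | g
2 | s | 3 | r | 6 | 3
5 | q | 3 | r | 6 | 3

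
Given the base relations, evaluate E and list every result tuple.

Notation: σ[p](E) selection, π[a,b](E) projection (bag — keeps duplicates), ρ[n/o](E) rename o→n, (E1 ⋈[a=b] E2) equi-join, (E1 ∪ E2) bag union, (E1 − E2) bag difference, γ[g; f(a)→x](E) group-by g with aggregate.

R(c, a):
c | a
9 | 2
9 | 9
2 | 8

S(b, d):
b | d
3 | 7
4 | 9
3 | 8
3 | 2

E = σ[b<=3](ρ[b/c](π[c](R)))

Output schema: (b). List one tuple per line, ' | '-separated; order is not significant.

Stepwise |·|:
  R → 3
  π[c](R) → 3
  ρ[b/c](π[c](R)) → 3
  σ[b<=3](ρ[b/c](π[c](R))) → 1

== RESULT ==
b
2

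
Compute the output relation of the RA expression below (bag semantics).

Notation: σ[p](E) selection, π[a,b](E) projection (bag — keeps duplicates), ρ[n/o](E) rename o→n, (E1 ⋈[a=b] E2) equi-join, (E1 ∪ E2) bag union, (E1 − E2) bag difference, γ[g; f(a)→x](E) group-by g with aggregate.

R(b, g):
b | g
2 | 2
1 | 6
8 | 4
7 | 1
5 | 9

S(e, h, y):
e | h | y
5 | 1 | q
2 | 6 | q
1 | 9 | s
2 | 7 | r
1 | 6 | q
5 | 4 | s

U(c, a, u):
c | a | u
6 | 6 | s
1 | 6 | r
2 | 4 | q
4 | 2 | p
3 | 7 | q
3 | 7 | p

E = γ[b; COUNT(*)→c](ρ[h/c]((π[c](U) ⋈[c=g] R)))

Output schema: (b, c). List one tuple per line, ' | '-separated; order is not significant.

Stepwise |·|:
  U → 6
  π[c](U) → 6
  R → 5
  (π[c](U) ⋈[c=g] R) → 4
  ρ[h/c]((π[c](U) ⋈[c=g] R)) → 4
  γ[b; COUNT(*)→c](ρ[h/c]((π[c](U) ⋈[c=g] R))) → 4

== RESULT ==
b | c
1 | 1
2 | 1
7 | 1
8 | 1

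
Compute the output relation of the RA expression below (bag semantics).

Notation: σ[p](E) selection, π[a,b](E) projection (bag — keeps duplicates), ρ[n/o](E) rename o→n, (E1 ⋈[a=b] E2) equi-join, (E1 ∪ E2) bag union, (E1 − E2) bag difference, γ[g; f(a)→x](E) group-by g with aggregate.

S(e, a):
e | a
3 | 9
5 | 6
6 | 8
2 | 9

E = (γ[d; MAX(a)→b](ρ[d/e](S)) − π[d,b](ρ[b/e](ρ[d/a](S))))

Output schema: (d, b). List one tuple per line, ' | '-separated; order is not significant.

Stepwise |·|:
  S → 4
  ρ[d/e](S) → 4
  γ[d; MAX(a)→b](ρ[d/e](S)) → 4
  S → 4
  ρ[d/a](S) → 4
  ρ[b/e](ρ[d/a](S)) → 4
  π[d,b](ρ[b/e](ρ[d/a](S))) → 4
  (γ[d; MAX(a)→b](ρ[d/e](S)) − π[d,b](ρ[b/e](ρ[d/a](S)))) → 4

== RESULT ==
d | b
2 | 9
3 | 9
5 | 6
6 | 8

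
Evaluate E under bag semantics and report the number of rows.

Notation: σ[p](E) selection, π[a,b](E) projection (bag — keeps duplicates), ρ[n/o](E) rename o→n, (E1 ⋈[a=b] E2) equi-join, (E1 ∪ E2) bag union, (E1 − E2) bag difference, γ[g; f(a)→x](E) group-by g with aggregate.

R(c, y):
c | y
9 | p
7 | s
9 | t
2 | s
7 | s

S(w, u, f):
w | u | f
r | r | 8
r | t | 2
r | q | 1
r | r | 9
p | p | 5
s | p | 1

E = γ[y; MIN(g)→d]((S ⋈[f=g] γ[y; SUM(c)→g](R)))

Per-node cardinality:
  S → 6
  R → 5
  γ[y; SUM(c)→g](R) → 3
  (S ⋈[f=g] γ[y; SUM(c)→g](R)) → 2
  γ[y; MIN(g)→d]((S ⋈[f=g] γ[y; SUM(c)→g](R))) → 2

|E| = 2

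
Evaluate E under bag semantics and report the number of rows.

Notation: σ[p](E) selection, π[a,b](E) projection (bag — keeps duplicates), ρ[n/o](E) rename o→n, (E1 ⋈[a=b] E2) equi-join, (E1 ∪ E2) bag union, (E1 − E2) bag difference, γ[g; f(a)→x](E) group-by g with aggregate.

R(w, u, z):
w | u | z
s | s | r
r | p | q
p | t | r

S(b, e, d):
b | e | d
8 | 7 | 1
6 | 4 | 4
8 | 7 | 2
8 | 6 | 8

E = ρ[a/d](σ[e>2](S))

Per-node cardinality:
  S → 4
  σ[e>2](S) → 4
  ρ[a/d](σ[e>2](S)) → 4

|E| = 4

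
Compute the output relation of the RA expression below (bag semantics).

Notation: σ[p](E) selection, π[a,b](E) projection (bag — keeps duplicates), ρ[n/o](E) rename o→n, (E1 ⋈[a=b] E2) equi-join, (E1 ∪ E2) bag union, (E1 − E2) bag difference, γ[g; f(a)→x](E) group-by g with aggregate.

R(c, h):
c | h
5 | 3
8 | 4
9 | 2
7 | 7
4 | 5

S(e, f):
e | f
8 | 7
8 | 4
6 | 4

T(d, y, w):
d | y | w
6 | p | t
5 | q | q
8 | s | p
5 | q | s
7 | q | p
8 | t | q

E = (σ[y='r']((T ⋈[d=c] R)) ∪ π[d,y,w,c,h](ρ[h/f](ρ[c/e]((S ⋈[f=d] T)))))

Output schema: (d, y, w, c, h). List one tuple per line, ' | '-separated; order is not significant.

Row counts bottom-up:
  T → 6
  R → 5
  (T ⋈[d=c] R) → 5
  σ[y='r']((T ⋈[d=c] R)) → 0
  S → 3
  T → 6
  (S ⋈[f=d] T) → 1
  ρ[c/e]((S ⋈[f=d] T)) → 1
  ρ[h/f](ρ[c/e]((S ⋈[f=d] T))) → 1
  π[d,y,w,c,h](ρ[h/f](ρ[c/e]((S ⋈[f=d] T)))) → 1
  (σ[y='r']((T ⋈[d=c] R)) ∪ π[d,y,w,c,h](ρ[h/f](ρ[c/e]((S ⋈[f=d] T))))) → 1

== RESULT ==
d | y | w | c | h
7 | q | p | 8 | 7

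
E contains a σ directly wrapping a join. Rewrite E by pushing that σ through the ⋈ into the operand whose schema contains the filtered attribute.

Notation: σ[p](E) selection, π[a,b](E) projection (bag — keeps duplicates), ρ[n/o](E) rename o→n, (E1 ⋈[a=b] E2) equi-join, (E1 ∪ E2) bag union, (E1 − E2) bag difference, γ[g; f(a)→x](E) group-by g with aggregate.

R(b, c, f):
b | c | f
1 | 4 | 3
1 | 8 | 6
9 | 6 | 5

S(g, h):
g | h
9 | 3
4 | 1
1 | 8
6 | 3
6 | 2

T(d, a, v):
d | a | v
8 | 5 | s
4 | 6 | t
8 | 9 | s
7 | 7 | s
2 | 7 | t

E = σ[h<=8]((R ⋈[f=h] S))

σ filters on h, owned by the right side.
E' = (R ⋈[f=h] σ[h<=8](S))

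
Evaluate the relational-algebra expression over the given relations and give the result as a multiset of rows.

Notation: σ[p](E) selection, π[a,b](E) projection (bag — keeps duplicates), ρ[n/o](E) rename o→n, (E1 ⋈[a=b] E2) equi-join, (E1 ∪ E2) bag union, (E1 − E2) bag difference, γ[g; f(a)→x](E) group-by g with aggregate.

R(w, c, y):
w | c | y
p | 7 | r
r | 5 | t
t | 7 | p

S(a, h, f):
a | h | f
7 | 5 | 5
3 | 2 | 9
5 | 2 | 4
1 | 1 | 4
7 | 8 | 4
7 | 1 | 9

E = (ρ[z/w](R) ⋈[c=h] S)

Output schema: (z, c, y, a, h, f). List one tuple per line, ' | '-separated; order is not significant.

Row counts bottom-up:
  R → 3
  ρ[z/w](R) → 3
  S → 6
  (ρ[z/w](R) ⋈[c=h] S) → 1

== RESULT ==
z | c | y | a | h | f
r | 5 | t | 7 | 5 | 5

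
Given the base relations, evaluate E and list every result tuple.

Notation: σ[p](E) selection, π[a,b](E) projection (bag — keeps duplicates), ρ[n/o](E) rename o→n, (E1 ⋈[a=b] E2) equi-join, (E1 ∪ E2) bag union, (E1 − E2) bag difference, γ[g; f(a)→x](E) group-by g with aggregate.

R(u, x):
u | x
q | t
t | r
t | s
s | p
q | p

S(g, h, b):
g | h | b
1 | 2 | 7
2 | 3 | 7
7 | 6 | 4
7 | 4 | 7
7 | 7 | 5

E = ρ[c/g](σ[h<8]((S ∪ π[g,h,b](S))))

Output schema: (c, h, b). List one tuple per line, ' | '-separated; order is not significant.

Subexpression sizes:
  S → 5
  S → 5
  π[g,h,b](S) → 5
  (S ∪ π[g,h,b](S)) → 10
  σ[h<8]((S ∪ π[g,h,b](S))) → 10
  ρ[c/g](σ[h<8]((S ∪ π[g,h,b](S)))) → 10

== RESULT ==
c | h | b
1 | 2 | 7
1 | 2 | 7
2 | 3 | 7
2 | 3 | 7
7 | 4 | 7
7 | 4 | 7
7 | 6 | 4
7 | 6 | 4
7 | 7 | 5
7 | 7 | 5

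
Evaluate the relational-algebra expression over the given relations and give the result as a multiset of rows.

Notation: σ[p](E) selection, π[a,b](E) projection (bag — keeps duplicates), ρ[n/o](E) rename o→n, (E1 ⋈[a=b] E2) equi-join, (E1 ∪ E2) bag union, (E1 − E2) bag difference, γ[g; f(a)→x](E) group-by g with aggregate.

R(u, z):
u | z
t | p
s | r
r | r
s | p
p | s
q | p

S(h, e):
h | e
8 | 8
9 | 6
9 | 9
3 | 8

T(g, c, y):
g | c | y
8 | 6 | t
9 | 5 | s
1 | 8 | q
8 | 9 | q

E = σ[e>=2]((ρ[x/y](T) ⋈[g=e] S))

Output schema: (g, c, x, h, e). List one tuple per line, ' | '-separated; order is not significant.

Row counts bottom-up:
  T → 4
  ρ[x/y](T) → 4
  S → 4
  (ρ[x/y](T) ⋈[g=e] S) → 5
  σ[e>=2]((ρ[x/y](T) ⋈[g=e] S)) → 5

== RESULT ==
g | c | x | h | e
8 | 6 | t | 3 | 8
8 | 6 | t | 8 | 8
8 | 9 | q | 3 | 8
8 | 9 | q | 8 | 8
9 | 5 | s | 9 | 9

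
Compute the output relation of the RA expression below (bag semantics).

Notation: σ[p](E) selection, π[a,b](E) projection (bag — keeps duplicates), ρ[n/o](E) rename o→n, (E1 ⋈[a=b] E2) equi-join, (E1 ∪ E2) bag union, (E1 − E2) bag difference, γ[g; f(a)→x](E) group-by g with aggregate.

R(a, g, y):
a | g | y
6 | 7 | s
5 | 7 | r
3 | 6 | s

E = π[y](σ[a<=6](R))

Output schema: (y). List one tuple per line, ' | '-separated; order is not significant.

Subexpression sizes:
  R → 3
  σ[a<=6](R) → 3
  π[y](σ[a<=6](R)) → 3

== RESULT ==
y
r
s
s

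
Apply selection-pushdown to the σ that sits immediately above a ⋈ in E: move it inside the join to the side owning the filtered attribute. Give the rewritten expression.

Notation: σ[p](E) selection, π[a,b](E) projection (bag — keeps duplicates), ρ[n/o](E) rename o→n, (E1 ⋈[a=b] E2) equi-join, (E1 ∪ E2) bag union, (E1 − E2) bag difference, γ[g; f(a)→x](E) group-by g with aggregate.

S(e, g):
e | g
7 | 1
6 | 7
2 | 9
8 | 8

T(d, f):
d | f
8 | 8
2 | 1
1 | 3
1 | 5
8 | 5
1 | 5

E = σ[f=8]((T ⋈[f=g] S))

σ filters on f, owned by the left side.
E' = (σ[f=8](T) ⋈[f=g] S)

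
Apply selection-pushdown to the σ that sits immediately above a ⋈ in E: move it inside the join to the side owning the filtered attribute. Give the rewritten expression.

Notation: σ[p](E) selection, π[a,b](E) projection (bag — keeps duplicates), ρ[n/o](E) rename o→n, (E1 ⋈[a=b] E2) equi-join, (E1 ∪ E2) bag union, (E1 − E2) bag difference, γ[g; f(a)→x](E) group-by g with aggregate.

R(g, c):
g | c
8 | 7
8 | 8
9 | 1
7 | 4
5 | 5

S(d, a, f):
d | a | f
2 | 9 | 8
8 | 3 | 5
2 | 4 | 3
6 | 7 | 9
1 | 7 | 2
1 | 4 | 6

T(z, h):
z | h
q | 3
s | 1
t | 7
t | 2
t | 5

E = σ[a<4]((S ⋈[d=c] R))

σ filters on a, owned by the left side.
E' = (σ[a<4](S) ⋈[d=c] R)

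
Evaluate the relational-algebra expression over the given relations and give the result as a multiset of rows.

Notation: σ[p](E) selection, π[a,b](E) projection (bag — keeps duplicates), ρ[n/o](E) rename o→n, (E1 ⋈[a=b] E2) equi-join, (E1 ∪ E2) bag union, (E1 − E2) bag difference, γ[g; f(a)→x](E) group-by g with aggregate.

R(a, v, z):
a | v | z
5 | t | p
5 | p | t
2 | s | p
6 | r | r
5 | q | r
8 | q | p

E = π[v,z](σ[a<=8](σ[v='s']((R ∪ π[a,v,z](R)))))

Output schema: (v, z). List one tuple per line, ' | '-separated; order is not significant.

Per-node cardinality:
  R → 6
  R → 6
  π[a,v,z](R) → 6
  (R ∪ π[a,v,z](R)) → 12
  σ[v='s']((R ∪ π[a,v,z](R))) → 2
  σ[a<=8](σ[v='s']((R ∪ π[a,v,z](R)))) → 2
  π[v,z](σ[a<=8](σ[v='s']((R ∪ π[a,v,z](R))))) → 2

== RESULT ==
v | z
s | p
s | p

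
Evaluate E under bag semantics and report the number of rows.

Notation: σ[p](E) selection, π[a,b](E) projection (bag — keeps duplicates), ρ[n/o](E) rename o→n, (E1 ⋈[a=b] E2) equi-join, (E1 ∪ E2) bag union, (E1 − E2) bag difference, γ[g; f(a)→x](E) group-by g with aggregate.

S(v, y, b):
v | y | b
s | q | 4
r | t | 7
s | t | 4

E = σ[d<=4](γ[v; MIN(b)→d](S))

Row counts bottom-up:
  S → 3
  γ[v; MIN(b)→d](S) → 2
  σ[d<=4](γ[v; MIN(b)→d](S)) → 1

|E| = 1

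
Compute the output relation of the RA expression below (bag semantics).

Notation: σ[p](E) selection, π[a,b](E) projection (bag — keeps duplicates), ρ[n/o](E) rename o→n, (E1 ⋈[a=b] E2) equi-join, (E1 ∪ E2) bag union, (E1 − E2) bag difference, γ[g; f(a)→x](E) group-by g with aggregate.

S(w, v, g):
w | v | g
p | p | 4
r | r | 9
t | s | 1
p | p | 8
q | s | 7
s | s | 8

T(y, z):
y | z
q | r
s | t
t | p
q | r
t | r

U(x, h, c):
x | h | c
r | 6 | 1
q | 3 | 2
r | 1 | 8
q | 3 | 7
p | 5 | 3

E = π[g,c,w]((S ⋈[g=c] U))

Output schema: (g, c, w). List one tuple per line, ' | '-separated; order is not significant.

Subexpression sizes:
  S → 6
  U → 5
  (S ⋈[g=c] U) → 4
  π[g,c,w]((S ⋈[g=c] U)) → 4

== RESULT ==
g | c | w
1 | 1 | t
7 | 7 | q
8 | 8 | p
8 | 8 | s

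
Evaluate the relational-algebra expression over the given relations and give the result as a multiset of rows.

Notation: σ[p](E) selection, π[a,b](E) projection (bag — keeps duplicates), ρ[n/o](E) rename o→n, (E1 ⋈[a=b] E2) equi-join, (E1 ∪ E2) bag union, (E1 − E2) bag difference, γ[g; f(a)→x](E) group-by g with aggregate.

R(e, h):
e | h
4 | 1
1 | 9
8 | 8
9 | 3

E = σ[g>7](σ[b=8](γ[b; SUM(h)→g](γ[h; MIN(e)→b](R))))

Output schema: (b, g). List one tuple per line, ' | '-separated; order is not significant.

Stepwise |·|:
  R → 4
  γ[h; MIN(e)→b](R) → 4
  γ[b; SUM(h)→g](γ[h; MIN(e)→b](R)) → 4
  σ[b=8](γ[b; SUM(h)→g](γ[h; MIN(e)→b](R))) → 1
  σ[g>7](σ[b=8](γ[b; SUM(h)→g](γ[h; MIN(e)→b](R)))) → 1

== RESULT ==
b | g
8 | 8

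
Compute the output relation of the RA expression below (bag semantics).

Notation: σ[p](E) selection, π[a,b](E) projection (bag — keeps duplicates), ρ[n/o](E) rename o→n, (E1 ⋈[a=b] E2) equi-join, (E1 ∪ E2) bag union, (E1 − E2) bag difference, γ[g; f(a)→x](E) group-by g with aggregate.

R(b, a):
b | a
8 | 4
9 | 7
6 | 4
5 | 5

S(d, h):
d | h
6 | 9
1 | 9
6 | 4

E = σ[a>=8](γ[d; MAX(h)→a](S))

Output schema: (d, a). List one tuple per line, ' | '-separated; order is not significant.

Subexpression sizes:
  S → 3
  γ[d; MAX(h)→a](S) → 2
  σ[a>=8](γ[d; MAX(h)→a](S)) → 2

== RESULT ==
d | a
1 | 9
6 | 9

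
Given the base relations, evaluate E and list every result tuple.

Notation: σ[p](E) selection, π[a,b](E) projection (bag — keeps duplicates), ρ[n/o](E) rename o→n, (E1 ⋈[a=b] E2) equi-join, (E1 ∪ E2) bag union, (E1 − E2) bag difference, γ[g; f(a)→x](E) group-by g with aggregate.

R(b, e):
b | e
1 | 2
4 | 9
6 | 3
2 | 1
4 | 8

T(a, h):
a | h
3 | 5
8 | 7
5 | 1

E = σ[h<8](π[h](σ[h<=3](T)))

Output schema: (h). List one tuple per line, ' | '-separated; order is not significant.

Row counts bottom-up:
  T → 3
  σ[h<=3](T) → 1
  π[h](σ[h<=3](T)) → 1
  σ[h<8](π[h](σ[h<=3](T))) → 1

== RESULT ==
h
1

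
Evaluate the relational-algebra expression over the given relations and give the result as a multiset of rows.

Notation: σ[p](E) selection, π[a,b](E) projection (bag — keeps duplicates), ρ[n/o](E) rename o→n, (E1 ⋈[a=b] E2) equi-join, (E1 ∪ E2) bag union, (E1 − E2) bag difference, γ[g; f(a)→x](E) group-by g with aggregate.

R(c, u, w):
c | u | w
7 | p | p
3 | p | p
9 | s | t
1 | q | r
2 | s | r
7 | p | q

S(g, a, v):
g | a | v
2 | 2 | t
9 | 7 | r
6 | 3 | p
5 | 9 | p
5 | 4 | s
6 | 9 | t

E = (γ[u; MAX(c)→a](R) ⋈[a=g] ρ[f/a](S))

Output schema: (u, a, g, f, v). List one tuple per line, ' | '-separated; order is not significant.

Stepwise |·|:
  R → 6
  γ[u; MAX(c)→a](R) → 3
  S → 6
  ρ[f/a](S) → 6
  (γ[u; MAX(c)→a](R) ⋈[a=g] ρ[f/a](S)) → 1

== RESULT ==
u | a | g | f | v
s | 9 | 9 | 7 | r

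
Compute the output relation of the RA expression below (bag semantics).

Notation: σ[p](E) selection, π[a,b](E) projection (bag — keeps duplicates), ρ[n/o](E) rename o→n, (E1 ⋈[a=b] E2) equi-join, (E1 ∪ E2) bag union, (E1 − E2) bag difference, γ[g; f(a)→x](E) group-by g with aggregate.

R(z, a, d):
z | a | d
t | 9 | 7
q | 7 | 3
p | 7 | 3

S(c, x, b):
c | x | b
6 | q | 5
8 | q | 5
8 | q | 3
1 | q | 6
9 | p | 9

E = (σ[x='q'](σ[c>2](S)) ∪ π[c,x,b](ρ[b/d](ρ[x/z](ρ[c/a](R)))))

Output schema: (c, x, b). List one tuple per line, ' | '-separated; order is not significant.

Row counts bottom-up:
  S → 5
  σ[c>2](S) → 4
  σ[x='q'](σ[c>2](S)) → 3
  R → 3
  ρ[c/a](R) → 3
  ρ[x/z](ρ[c/a](R)) → 3
  ρ[b/d](ρ[x/z](ρ[c/a](R))) → 3
  π[c,x,b](ρ[b/d](ρ[x/z](ρ[c/a](R)))) → 3
  (σ[x='q'](σ[c>2](S)) ∪ π[c,x,b](ρ[b/d](ρ[x/z](ρ[c/a](R))))) → 6

== RESULT ==
c | x | b
6 | q | 5
7 | p | 3
7 | q | 3
8 | q | 3
8 | q | 5
9 | t | 7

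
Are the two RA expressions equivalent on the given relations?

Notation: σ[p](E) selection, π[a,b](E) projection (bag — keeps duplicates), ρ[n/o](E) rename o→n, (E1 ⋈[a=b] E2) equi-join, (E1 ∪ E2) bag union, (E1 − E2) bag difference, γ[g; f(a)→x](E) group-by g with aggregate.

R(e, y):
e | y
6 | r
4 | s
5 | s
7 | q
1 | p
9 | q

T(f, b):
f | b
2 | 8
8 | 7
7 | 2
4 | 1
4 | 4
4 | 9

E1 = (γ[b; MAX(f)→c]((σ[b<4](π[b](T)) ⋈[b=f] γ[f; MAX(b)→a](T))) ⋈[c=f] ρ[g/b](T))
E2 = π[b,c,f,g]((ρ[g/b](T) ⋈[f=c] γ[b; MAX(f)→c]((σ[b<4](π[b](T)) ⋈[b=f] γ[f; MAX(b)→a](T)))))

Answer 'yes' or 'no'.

E1 stepwise |·|:
  T → 6
  π[b](T) → 6
  σ[b<4](π[b](T)) → 2
  T → 6
  γ[f; MAX(b)→a](T) → 4
  (σ[b<4](π[b](T)) ⋈[b=f] γ[f; MAX(b)→a](T)) → 1
  γ[b; MAX(f)→c]((σ[b<4](π[b](T)) ⋈[b=f] γ[f; MAX(b)→a](T))) → 1
  T → 6
  ρ[g/b](T) → 6
  (γ[b; MAX(f)→c]((σ[b<4](π[b](T)) ⋈[b=f] γ[f; MAX(b)→a](T))) ⋈[c=f] ρ[g/b](T)) → 1
E2 stepwise |·|:
  T → 6
  ρ[g/b](T) → 6
  T → 6
  π[b](T) → 6
  σ[b<4](π[b](T)) → 2
  T → 6
  γ[f; MAX(b)→a](T) → 4
  (σ[b<4](π[b](T)) ⋈[b=f] γ[f; MAX(b)→a](T)) → 1
  γ[b; MAX(f)→c]((σ[b<4](π[b](T)) ⋈[b=f] γ[f; MAX(b)→a](T))) → 1
  (ρ[g/b](T) ⋈[f=c] γ[b; MAX(f)→c]((σ[b<4](π[b](T)) ⋈[b=f] γ[f; MAX(b)→a](T)))) → 1
  π[b,c,f,g]((ρ[g/b](T) ⋈[f=c] γ[b; MAX(f)→c]((σ[b<4](π[b](T)) ⋈[b=f] γ[f; MAX(b)→a](T))))) → 1

E1 and E2 produce the same multiset:
b | c | f | g
2 | 2 | 2 | 8

yes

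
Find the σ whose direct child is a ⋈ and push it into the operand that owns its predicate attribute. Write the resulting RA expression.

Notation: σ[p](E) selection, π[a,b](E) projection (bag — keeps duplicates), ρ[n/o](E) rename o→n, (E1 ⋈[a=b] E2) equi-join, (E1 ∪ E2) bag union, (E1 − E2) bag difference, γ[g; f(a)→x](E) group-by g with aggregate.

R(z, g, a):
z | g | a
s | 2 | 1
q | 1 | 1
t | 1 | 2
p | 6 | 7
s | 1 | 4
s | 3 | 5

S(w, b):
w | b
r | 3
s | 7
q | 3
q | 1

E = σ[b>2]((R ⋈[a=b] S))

σ filters on b, owned by the right side.
E' = (R ⋈[a=b] σ[b>2](S))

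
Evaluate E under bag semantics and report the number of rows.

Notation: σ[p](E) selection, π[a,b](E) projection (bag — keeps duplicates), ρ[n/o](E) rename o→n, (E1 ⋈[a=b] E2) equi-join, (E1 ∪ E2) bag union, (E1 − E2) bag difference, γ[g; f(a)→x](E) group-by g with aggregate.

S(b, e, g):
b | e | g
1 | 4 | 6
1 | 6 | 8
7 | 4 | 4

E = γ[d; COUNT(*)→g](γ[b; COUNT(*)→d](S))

Subexpression sizes:
  S → 3
  γ[b; COUNT(*)→d](S) → 2
  γ[d; COUNT(*)→g](γ[b; COUNT(*)→d](S)) → 2

|E| = 2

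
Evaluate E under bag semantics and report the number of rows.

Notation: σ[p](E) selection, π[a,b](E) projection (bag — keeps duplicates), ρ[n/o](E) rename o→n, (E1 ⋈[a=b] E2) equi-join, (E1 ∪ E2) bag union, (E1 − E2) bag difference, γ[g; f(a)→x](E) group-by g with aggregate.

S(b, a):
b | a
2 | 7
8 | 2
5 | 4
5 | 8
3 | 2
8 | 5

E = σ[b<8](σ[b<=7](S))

Subexpression sizes:
  S → 6
  σ[b<=7](S) → 4
  σ[b<8](σ[b<=7](S)) → 4

|E| = 4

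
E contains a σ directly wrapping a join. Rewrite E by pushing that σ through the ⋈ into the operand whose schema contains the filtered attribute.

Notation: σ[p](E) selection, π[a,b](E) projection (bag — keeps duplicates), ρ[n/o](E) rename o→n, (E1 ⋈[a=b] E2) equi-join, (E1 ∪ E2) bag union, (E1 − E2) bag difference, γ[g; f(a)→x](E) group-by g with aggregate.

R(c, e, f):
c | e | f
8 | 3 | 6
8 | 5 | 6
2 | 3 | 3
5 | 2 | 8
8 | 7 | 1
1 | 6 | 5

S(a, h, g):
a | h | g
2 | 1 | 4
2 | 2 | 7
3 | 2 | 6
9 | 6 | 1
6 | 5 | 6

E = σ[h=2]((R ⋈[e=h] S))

σ filters on h, owned by the right side.
E' = (R ⋈[e=h] σ[h=2](S))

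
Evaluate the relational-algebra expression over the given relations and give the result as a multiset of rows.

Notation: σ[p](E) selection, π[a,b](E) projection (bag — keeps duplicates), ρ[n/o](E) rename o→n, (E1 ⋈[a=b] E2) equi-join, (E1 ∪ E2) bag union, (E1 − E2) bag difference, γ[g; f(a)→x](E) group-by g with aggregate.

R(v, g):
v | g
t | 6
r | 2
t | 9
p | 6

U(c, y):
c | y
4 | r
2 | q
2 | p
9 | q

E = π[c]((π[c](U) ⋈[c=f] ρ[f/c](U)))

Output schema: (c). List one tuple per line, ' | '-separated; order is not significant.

Per-node cardinality:
  U → 4
  π[c](U) → 4
  U → 4
  ρ[f/c](U) → 4
  (π[c](U) ⋈[c=f] ρ[f/c](U)) → 6
  π[c]((π[c](U) ⋈[c=f] ρ[f/c](U))) → 6

== RESULT ==
c
2
2
2
2
4
9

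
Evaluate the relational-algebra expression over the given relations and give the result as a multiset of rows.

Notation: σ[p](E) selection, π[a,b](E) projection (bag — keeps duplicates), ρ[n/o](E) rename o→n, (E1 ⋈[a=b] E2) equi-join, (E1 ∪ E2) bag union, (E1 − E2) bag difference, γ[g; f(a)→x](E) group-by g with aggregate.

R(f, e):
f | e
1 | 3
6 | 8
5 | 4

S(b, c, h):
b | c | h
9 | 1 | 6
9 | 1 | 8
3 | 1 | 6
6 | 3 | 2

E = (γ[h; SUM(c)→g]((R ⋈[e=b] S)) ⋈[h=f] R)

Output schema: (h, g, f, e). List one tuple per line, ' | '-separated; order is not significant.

Subexpression sizes:
  R → 3
  S → 4
  (R ⋈[e=b] S) → 1
  γ[h; SUM(c)→g]((R ⋈[e=b] S)) → 1
  R → 3
  (γ[h; SUM(c)→g]((R ⋈[e=b] S)) ⋈[h=f] R) → 1

== RESULT ==
h | g | f | e
6 | 1 | 6 | 8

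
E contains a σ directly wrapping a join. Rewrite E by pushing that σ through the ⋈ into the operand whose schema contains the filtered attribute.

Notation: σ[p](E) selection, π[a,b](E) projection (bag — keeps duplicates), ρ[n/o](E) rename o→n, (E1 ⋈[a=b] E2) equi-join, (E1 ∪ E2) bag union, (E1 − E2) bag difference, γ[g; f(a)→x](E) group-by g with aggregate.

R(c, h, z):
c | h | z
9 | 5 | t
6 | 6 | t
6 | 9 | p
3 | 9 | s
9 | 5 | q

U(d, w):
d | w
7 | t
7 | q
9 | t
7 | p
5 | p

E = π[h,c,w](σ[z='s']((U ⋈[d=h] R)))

σ filters on z, owned by the right side.
E' = π[h,c,w]((U ⋈[d=h] σ[z='s'](R)))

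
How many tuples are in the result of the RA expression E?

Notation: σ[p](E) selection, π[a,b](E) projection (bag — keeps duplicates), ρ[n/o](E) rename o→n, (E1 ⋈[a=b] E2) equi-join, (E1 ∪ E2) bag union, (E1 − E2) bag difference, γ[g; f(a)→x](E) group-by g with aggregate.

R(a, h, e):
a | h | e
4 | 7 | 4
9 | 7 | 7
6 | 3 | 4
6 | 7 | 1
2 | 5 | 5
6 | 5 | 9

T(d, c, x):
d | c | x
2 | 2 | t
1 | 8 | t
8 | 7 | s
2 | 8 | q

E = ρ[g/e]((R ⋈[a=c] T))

Stepwise |·|:
  R → 6
  T → 4
  (R ⋈[a=c] T) → 1
  ρ[g/e]((R ⋈[a=c] T)) → 1

|E| = 1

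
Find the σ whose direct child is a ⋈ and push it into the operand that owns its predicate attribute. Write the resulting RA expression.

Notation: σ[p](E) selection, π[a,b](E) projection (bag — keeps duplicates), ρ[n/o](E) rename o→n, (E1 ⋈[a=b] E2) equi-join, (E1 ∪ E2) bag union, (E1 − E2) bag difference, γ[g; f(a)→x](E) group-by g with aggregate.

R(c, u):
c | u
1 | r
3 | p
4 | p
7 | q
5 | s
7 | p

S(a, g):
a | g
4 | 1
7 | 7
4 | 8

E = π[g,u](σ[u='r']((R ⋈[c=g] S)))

σ filters on u, owned by the left side.
E' = π[g,u]((σ[u='r'](R) ⋈[c=g] S))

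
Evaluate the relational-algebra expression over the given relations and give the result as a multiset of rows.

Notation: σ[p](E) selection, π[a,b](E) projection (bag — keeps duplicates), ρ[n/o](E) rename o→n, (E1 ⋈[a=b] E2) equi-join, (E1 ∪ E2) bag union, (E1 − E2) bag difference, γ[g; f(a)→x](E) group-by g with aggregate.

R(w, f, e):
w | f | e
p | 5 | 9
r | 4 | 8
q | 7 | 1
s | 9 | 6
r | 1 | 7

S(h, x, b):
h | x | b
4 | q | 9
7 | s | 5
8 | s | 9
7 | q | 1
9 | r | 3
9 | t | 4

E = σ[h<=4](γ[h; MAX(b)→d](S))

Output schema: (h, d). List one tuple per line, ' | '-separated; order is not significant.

Subexpression sizes:
  S → 6
  γ[h; MAX(b)→d](S) → 4
  σ[h<=4](γ[h; MAX(b)→d](S)) → 1

== RESULT ==
h | d
4 | 9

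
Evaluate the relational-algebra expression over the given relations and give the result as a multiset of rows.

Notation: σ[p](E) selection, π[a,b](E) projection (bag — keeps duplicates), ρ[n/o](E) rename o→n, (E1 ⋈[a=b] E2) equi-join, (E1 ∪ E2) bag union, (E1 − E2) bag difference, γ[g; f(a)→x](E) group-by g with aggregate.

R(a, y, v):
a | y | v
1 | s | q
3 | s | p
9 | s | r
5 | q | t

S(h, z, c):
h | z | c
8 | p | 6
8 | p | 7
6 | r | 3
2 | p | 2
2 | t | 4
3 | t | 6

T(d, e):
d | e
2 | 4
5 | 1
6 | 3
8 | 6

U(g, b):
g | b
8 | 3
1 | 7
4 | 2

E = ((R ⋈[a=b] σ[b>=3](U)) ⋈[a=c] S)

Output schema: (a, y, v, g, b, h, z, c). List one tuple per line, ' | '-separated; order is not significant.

Row counts bottom-up:
  R → 4
  U → 3
  σ[b>=3](U) → 2
  (R ⋈[a=b] σ[b>=3](U)) → 1
  S → 6
  ((R ⋈[a=b] σ[b>=3](U)) ⋈[a=c] S) → 1

== RESULT ==
a | y | v | g | b | h | z | c
3 | s | p | 8 | 3 | 6 | r | 3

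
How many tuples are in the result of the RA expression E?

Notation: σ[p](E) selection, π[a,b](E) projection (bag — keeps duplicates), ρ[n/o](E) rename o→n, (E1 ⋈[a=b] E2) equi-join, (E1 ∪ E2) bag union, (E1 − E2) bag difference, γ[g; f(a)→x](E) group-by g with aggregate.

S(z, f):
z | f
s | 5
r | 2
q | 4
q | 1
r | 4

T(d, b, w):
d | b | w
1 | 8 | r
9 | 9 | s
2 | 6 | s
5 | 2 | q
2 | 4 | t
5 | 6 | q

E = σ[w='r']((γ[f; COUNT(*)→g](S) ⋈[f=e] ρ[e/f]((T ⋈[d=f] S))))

Per-node cardinality:
  S → 5
  γ[f; COUNT(*)→g](S) → 4
  T → 6
  S → 5
  (T ⋈[d=f] S) → 5
  ρ[e/f]((T ⋈[d=f] S)) → 5
  (γ[f; COUNT(*)→g](S) ⋈[f=e] ρ[e/f]((T ⋈[d=f] S))) → 5
  σ[w='r']((γ[f; COUNT(*)→g](S) ⋈[f=e] ρ[e/f]((T ⋈[d=f] S)))) → 1

|E| = 1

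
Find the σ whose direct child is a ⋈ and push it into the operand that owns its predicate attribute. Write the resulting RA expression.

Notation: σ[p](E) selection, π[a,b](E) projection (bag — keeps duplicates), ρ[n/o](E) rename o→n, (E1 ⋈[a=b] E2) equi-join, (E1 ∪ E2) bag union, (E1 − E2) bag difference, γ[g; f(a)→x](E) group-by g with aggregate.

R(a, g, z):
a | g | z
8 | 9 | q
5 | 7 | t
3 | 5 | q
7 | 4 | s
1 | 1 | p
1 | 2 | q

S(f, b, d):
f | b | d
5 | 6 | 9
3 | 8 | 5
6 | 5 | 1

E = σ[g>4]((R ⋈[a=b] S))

σ filters on g, owned by the left side.
E' = (σ[g>4](R) ⋈[a=b] S)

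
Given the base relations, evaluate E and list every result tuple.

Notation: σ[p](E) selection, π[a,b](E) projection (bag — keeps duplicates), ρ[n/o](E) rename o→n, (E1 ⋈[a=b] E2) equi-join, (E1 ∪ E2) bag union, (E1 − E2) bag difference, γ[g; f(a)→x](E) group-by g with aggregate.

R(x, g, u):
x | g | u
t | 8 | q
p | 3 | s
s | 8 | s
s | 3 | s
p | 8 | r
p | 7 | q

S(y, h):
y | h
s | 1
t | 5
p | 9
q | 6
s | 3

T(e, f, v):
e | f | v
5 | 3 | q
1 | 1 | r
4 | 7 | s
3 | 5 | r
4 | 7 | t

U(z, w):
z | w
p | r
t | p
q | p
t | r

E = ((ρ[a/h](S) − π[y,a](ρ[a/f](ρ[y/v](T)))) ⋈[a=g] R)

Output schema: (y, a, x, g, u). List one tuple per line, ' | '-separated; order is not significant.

Stepwise |·|:
  S → 5
  ρ[a/h](S) → 5
  T → 5
  ρ[y/v](T) → 5
  ρ[a/f](ρ[y/v](T)) → 5
  π[y,a](ρ[a/f](ρ[y/v](T))) → 5
  (ρ[a/h](S) − π[y,a](ρ[a/f](ρ[y/v](T)))) → 5
  R → 6
  ((ρ[a/h](S) − π[y,a](ρ[a/f](ρ[y/v](T)))) ⋈[a=g] R) → 2

== RESULT ==
y | a | x | g | u
s | 3 | p | 3 | s
s | 3 | s | 3 | s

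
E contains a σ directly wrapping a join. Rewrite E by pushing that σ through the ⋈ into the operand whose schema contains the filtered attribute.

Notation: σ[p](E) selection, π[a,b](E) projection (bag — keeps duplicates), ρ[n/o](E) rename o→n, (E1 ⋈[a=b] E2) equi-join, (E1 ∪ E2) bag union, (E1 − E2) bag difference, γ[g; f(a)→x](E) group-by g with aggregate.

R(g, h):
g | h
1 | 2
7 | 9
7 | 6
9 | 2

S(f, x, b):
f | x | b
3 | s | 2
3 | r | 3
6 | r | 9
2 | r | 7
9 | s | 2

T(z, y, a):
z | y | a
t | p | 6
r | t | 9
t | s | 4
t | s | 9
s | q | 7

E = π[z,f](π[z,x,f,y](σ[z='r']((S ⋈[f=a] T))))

σ filters on z, owned by the right side.
E' = π[z,f](π[z,x,f,y]((S ⋈[f=a] σ[z='r'](T))))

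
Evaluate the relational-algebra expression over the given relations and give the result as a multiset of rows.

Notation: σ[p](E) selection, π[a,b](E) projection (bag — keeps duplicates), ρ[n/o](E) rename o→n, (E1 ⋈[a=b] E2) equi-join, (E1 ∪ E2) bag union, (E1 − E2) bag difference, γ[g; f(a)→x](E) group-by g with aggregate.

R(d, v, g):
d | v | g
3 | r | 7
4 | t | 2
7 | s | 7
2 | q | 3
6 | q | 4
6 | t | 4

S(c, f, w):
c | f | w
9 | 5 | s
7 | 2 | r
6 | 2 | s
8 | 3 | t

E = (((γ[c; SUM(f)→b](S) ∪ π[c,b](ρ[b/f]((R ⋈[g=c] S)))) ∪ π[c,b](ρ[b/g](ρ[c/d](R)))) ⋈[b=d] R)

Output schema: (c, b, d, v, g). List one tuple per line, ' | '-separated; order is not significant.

Row counts bottom-up:
  S → 4
  γ[c; SUM(f)→b](S) → 4
  R → 6
  S → 4
  (R ⋈[g=c] S) → 2
  ρ[b/f]((R ⋈[g=c] S)) → 2
  π[c,b](ρ[b/f]((R ⋈[g=c] S))) → 2
  (γ[c; SUM(f)→b](S) ∪ π[c,b](ρ[b/f]((R ⋈[g=c] S)))) → 6
  R → 6
  ρ[c/d](R) → 6
  ρ[b/g](ρ[c/d](R)) → 6
  π[c,b](ρ[b/g](ρ[c/d](R))) → 6
  ((γ[c; SUM(f)→b](S) ∪ π[c,b](ρ[b/f]((R ⋈[g=c] S)))) ∪ π[c,b](ρ[b/g](ρ[c/d](R)))) → 12
  R → 6
  (((γ[c; SUM(f)→b](S) ∪ π[c,b](ρ[b/f]((R ⋈[g=c] S)))) ∪ π[c,b](ρ[b/g](ρ[c/d](R)))) ⋈[b=d] R) → 11

== RESULT ==
c | b | d | v | g
2 | 3 | 3 | r | 7
3 | 7 | 7 | s | 7
4 | 2 | 2 | q | 3
6 | 2 | 2 | q | 3
6 | 4 | 4 | t | 2
6 | 4 | 4 | t | 2
7 | 2 | 2 | q | 3
7 | 2 | 2 | q | 3
7 | 2 | 2 | q | 3
7 | 7 | 7 | s | 7
8 | 3 | 3 | r | 7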